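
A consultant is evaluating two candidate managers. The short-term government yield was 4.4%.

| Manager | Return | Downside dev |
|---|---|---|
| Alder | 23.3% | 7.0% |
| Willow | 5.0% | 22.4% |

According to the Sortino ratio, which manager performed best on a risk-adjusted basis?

Alder

Alder: Sortino ratio = (23.3% − 4.4%) / 7.0% = 2.700
Willow: Sortino ratio = (5.0% − 4.4%) / 22.4% = 0.027
Highest: Alder (2.700).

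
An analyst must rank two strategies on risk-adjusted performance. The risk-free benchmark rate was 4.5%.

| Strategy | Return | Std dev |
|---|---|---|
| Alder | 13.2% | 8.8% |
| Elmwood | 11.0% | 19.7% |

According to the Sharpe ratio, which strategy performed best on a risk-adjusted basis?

Alder

Alder: Sharpe ratio = (13.2% − 4.5%) / 8.8% = 0.989
Elmwood: Sharpe ratio = (11.0% − 4.5%) / 19.7% = 0.330
Highest: Alder (0.989).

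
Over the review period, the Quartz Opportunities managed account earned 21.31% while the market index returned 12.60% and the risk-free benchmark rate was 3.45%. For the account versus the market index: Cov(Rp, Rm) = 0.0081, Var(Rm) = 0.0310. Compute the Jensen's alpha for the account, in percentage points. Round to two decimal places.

β = Cov / Var = 0.0081 / 0.0310 = 0.2613
E[R] = Rf + β(Rm − Rf) = 3.45% + 0.2613 × (12.60% − 3.45%) = 5.8409%
α = Rp − E[R] = 21.31% − 5.8409% = 15.4691

15.47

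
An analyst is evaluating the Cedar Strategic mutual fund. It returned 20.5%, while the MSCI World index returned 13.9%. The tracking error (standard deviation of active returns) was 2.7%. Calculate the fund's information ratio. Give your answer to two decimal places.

2.44

IR = (Rp − Rb) / TE = (20.5% − 13.9%) / 2.7% = 6.60% / 2.7% = 2.4444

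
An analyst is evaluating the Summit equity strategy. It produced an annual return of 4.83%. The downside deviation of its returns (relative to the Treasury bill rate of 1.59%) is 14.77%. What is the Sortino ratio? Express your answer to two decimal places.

0.22

Sortino = (Rp − Rf) / σd = (4.83% − 1.59%) / 14.77% = 3.24% / 14.77% = 0.2194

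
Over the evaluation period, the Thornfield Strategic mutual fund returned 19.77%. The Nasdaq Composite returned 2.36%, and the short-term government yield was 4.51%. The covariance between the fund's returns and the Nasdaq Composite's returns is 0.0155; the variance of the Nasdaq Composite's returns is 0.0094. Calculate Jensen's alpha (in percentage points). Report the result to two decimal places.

β = Cov / Var = 0.0155 / 0.0094 = 1.6489
E[R] = Rf + β(Rm − Rf) = 4.51% + 1.6489 × (2.36% − 4.51%) = 0.9649%
α = Rp − E[R] = 19.77% − 0.9649% = 18.8051

18.81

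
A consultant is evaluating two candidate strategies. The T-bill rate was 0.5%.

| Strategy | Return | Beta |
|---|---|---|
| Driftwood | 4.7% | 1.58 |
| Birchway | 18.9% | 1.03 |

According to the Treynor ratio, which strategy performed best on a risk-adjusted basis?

Birchway

Driftwood: Treynor = (4.7% − 0.5%) / 1.58 = 2.658
Birchway: Treynor = (18.9% − 0.5%) / 1.03 = 17.864
Highest: Birchway (17.864).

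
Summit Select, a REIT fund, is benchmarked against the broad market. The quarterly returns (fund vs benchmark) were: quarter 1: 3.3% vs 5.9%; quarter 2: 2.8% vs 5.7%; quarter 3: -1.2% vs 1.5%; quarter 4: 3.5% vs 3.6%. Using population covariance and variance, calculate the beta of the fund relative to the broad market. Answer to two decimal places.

r̄p = 2.1000%,  r̄m = 4.1750%
Cov = Σ(rp − r̄p)(rm − r̄m) / 4 = 2.7900
Var(rm) = Σ(rm − r̄m)² / 4 = 3.1969
β = Cov / Var = 2.7900 / 3.1969 = 0.8727

0.87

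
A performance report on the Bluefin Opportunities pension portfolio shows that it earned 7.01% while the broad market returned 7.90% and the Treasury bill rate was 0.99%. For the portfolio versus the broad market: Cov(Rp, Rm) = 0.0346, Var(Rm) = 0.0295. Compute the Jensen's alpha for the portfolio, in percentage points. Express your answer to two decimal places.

β = Cov / Var = 0.0346 / 0.0295 = 1.1729
E[R] = Rf + β(Rm − Rf) = 0.99% + 1.1729 × (7.90% − 0.99%) = 9.0947%
α = Rp − E[R] = 7.01% − 9.0947% = -2.0847

-2.08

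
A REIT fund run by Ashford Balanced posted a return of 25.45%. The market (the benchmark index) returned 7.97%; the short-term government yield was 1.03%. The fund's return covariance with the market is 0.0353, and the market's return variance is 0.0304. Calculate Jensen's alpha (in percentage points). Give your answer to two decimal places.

β = Cov / Var = 0.0353 / 0.0304 = 1.1612
E[R] = Rf + β(Rm − Rf) = 1.03% + 1.1612 × (7.97% − 1.03%) = 9.0887%
α = Rp − E[R] = 25.45% − 9.0887% = 16.3613

16.36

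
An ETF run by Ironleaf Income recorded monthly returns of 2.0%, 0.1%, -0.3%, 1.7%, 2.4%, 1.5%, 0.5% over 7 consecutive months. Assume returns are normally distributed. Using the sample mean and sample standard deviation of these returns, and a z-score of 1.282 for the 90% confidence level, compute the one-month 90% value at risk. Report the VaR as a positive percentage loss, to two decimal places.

0.19

r̄ = (2 + 0.1 − 0.3 + 1.7 + 2.4 + 1.5 + 0.5) / 7 = 7.90 / 7 = 1.1286%
Σ(r − r̄)² = 6.3343; sample σ = √(6.3343/6) = 1.0275%
VaR = −(r̄ − z·σ) = −(1.1286 − 1.282 × 1.0275) = −(-0.1887) = 0.1887%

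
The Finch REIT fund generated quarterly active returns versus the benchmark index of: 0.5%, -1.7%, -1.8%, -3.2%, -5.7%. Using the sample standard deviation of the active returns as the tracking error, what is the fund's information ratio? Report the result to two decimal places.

-1.04

Mean return r̄ = -11.90 / 5 = -2.3800%
Σ(r − r̄)² = 20.7880; sample σ = √(20.7880/4) = 2.2797%
IR = r̄ / tracking error = -2.3800 / 2.2797 = -1.0440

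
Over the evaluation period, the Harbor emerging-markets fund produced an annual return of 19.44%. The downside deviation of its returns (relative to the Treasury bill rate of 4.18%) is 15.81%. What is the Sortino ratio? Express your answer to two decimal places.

0.97

Sortino = (Rp − Rf) / σd = (19.44% − 4.18%) / 15.81% = 15.26% / 15.81% = 0.9652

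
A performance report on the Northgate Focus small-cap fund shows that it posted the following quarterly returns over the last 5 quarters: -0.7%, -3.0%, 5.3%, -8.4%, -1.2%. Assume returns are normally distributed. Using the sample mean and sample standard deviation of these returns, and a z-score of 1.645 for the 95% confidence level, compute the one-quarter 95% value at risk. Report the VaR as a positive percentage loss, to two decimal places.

Mean return r̄ = -8.00 / 5 = -1.6000%
Sample σ = √[Σ(r − r̄)² / 4] = √[96.7800 / 4] = √24.1950 = 4.9188%
VaR = −(r̄ − z·σ) = −(-1.6000 − 1.645 × 4.9188) = −(-9.6914) = 9.6914%

9.69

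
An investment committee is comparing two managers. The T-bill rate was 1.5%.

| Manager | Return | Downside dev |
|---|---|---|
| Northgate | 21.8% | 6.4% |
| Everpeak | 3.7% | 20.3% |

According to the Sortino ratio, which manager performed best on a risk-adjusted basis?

Northgate: Sortino ratio = (21.8% − 1.5%) / 6.4% = 3.172
Everpeak: Sortino ratio = (3.7% − 1.5%) / 20.3% = 0.108
Highest: Northgate (3.172).

Northgate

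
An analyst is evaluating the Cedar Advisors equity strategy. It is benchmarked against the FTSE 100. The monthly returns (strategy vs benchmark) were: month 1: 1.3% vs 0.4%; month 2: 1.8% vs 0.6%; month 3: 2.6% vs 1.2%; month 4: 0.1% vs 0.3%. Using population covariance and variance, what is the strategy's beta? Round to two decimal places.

2.31

r̄p = 1.4500%,  r̄m = 0.6250%
Cov = Σ(rp − r̄p)(rm − r̄m) / 4 = 0.2813
Var(rm) = Σ(rm − r̄m)² / 4 = 0.1219
β = Cov / Var = 0.2813 / 0.1219 = 2.3076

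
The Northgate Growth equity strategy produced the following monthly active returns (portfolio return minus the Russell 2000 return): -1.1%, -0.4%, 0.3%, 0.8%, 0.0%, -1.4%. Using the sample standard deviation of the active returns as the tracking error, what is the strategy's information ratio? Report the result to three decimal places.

r̄ = (-1.1 − 0.4 + 0.3 + 0.8 + 0 − 1.4) / 6 = -1.80 / 6 = -0.3000%
Σ(r − r̄)² = (-1.1 − (-0.3000))² + (-0.4 − (-0.3000))² + … = 3.5200
sample σ = √(3.5200 / 5) = √0.7040 = 0.8390%
IR = r̄ / tracking error = -0.3000 / 0.8390 = -0.3576

-0.358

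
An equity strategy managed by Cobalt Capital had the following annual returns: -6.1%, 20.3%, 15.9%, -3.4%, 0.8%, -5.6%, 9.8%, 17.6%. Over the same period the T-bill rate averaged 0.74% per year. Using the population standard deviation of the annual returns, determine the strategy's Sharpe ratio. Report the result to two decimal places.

0.53

Mean return r̄ = 49.30 / 8 = 6.1625%
Σ(r − r̄)² = (-6.1 − 6.1625)² + (20.3 − 6.1625)² + (15.9 − 6.1625)² + … = 847.6588
σ = √[847.6588 / 8] = 10.2936%
Sharpe = (r̄ − rf) / σ = (6.1625 − 0.74) / 10.2936 = 5.4225 / 10.2936 = 0.5268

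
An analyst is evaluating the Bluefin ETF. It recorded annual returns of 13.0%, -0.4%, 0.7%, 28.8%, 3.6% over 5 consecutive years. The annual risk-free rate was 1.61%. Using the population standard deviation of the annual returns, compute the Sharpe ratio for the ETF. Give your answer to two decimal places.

0.69

Mean return r̄ = 45.70 / 5 = 9.1400%
Population std dev = √[594.3520 / 5] = 10.9028%
Sharpe = (r̄ − rf) / σ = (9.1400 − 1.61) / 10.9028 = 7.5300 / 10.9028 = 0.6906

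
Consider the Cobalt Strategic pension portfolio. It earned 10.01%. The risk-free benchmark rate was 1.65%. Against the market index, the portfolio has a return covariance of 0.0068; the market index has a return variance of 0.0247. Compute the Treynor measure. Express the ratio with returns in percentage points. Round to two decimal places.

β = Cov / Var = 0.0068 / 0.0247 = 0.2753
Treynor = (Rp − Rf) / β = (10.01% − 1.65%) / 0.2753 = 8.36 / 0.2753 = 30.3669

30.37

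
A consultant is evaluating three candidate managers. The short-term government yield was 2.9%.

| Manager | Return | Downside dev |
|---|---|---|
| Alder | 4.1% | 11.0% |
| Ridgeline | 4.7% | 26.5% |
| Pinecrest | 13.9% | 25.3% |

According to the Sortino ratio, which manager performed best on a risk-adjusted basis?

Alder: Sortino ratio = (4.1% − 2.9%) / 11.0% = 0.109
Ridgeline: Sortino ratio = (4.7% − 2.9%) / 26.5% = 0.068
Pinecrest: Sortino ratio = (13.9% − 2.9%) / 25.3% = 0.435
Highest: Pinecrest (0.435).

Pinecrest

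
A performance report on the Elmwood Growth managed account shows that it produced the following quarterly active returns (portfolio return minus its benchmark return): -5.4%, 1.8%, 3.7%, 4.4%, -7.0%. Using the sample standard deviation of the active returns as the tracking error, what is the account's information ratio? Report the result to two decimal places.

-0.09

μ = (-5.4 + 1.8 + 3.7 + 4.4 − 7) / 5 = -0.5000%
Σ(r − μ)² = (-5.4 − (-0.5000))² + (1.8 − (-0.5000))² + (3.7 − (-0.5000))² + … = 113.2000
σ = √[113.2000 / 4] = 5.3198%
IR = μ / tracking error = -0.5000 / 5.3198 = -0.0940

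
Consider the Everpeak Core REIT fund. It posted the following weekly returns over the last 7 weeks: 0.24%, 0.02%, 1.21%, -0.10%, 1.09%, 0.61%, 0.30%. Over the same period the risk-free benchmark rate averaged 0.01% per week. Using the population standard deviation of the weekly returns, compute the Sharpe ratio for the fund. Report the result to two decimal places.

μ = (0.24 + 0.02 + 1.21 − 0.1 + 1.09 + 0.61 + 0.3) / 7 = 0.4814%
Population σ = √[Σ(r − μ)² / 7] = √[1.5599 / 7] = √0.2228 = 0.4720%
Sharpe = (μ − rf) / σ = (0.4814 − 0.01) / 0.4720 = 0.4714 / 0.4720 = 0.9987

1.00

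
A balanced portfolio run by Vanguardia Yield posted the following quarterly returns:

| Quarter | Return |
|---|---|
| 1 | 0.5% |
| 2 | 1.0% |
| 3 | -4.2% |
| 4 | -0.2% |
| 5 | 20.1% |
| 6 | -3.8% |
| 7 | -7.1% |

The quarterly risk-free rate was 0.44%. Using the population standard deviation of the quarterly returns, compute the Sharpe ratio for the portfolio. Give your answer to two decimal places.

0.06

Mean return r̄ = 6.30 / 7 = 0.9000%
Population σ = √[Σ(r − r̄)² / 7] = √[482.1200 / 7] = √68.8743 = 8.2991%
Sharpe = (r̄ − rf) / σ = (0.9000 − 0.44) / 8.2991 = 0.4600 / 8.2991 = 0.0554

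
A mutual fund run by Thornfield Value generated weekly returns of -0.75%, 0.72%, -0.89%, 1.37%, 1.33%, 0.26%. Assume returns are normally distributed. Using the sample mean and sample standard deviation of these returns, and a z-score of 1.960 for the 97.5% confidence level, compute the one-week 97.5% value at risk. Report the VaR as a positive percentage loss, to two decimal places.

r̄ = (-0.75 + 0.72 − 0.89 + 1.37 + 1.33 + 0.26) / 6 = 2.040 / 6 = 0.3400%
Sample std dev = √[4.8928 / 5] = 0.9892%
VaR = −(r̄ − z·σ) = −(0.3400 − 1.960 × 0.9892) = −(-1.5988) = 1.5988%

1.60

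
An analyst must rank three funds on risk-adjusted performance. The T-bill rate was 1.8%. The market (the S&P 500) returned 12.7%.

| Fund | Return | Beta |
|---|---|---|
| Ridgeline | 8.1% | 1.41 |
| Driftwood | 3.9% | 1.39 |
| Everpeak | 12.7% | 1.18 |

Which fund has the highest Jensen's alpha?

Ridgeline: α = 8.1% − [1.8% + 1.41 × (12.7% − 1.8%)] = -9.069
Driftwood: α = 3.9% − [1.8% + 1.39 × (12.7% − 1.8%)] = -13.051
Everpeak: α = 12.7% − [1.8% + 1.18 × (12.7% − 1.8%)] = -1.962
Highest: Everpeak (-1.962).

Everpeak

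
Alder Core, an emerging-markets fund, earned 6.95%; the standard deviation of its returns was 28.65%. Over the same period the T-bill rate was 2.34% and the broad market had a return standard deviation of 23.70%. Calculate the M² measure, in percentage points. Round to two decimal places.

6.15

Sharpe = (Rp − Rf) / σp = (6.95% − 2.34%) / 28.65% = 0.1609
M² = Rf + Sharpe × σm = 2.34% + 0.1609 × 23.70% = 6.1533%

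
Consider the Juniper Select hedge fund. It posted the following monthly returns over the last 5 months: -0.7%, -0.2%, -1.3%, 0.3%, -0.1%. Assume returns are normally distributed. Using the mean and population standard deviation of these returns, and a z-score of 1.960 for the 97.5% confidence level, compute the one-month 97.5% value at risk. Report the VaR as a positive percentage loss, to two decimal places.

1.48

μ = (-0.7 − 0.2 − 1.3 + 0.3 − 0.1) / 5 = -2.00 / 5 = -0.4000%
Population σ = √[Σ(r − μ)² / 5] = √[1.5200 / 5] = √0.3040 = 0.5514%
VaR = −(μ − z·σ) = −(-0.4000 − 1.960 × 0.5514) = −(-1.4807) = 1.4807%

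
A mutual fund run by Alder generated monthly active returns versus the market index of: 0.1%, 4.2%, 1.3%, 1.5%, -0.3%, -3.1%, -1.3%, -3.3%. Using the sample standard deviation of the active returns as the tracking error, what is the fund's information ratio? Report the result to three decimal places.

-0.045

Mean return r̄ = -0.90 / 8 = -0.1125%
Σ(r − r̄)² = (0.1 − (-0.1125))² + (4.2 − (-0.1125))² + (1.3 − (-0.1125))² + … = 43.7688
σ = √[43.7688 / 7] = 2.5005%
IR = r̄ / tracking error = -0.1125 / 2.5005 = -0.0450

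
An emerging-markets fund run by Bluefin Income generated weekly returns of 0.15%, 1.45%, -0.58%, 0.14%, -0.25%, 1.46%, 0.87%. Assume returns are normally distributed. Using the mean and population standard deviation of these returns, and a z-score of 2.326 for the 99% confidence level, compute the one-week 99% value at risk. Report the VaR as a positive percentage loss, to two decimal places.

r̄ = (0.15 + 1.45 − 0.58 + 0.14 − 0.25 + 1.46 + 0.87) / 7 = 0.4629%
Population std dev = √[3.9323 / 7] = 0.7495%
VaR = −(r̄ − z·σ) = −(0.4629 − 2.326 × 0.7495) = −(-1.2804) = 1.2804%

1.28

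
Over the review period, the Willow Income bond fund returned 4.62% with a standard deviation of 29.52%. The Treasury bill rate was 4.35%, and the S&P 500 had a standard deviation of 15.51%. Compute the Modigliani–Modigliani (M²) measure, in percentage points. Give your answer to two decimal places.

4.49

Sharpe = (Rp − Rf) / σp = (4.62% − 4.35%) / 29.52% = 0.0091
M² = Rf + Sharpe × σm = 4.35% + 0.0091 × 15.51% = 4.4911%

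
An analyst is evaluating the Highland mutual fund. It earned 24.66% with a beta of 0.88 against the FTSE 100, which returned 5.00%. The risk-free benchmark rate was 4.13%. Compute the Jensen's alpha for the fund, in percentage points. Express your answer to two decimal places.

CAPM expected return = Rf + β(Rm − Rf) = 4.13% + 0.88 × (5.00% − 4.13%) = 4.13 + 0.88 × 0.87 = 4.8956%
Jensen's α = Rp − E[R] = 24.66% − 4.8956% = 19.7644

19.76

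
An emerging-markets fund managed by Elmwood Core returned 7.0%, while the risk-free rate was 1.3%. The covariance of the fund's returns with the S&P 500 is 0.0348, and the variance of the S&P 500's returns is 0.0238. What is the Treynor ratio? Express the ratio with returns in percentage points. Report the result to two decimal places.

3.90

β = Cov / Var = 0.0348 / 0.0238 = 1.4622
Treynor = (Rp − Rf) / β = (7.0% − 1.3%) / 1.4622 = 5.70 / 1.4622 = 3.8982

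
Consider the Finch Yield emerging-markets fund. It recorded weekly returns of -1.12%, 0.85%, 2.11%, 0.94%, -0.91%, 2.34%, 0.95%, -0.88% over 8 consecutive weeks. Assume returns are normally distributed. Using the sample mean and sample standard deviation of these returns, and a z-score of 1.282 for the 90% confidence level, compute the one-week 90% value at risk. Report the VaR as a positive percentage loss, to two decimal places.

1.21

Mean return μ = 4.280 / 8 = 0.5350%
Sample σ = √[Σ(r − μ)² / 7] = √[13.0034 / 7] = √1.8576 = 1.3629%
VaR = −(μ − z·σ) = −(0.5350 − 1.282 × 1.3629) = −(-1.2122) = 1.2122%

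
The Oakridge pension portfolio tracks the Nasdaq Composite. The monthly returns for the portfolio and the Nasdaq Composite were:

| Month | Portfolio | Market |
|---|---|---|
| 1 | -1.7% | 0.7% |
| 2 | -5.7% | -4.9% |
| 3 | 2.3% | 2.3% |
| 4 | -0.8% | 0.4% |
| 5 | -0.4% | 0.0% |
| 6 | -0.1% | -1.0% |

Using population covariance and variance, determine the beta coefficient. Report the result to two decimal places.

0.97

r̄p = -1.0667%,  r̄m = -0.4167%
Cov = Σ(rp − r̄p)(rm − r̄m) / 6 = 4.8572
Var(rm) = Σ(rm − r̄m)² / 6 = 4.9847
β = Cov / Var = 4.8572 / 4.9847 = 0.9744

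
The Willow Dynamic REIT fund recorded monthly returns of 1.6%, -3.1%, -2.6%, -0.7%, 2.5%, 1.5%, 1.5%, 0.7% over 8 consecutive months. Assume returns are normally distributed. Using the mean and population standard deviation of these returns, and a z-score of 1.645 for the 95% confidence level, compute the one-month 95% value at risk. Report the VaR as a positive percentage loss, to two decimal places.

r̄ = (1.6 − 3.1 − 2.6 − 0.7 + 2.5 + 1.5 + 1.5 + 0.7) / 8 = 1.40 / 8 = 0.1750%
Σ(r − r̄)² = (1.6 − 0.1750)² + (-3.1 − 0.1750)² + (-2.6 − 0.1750)² + … = 30.4150
σ = √[30.4150 / 8] = 1.9498%
VaR = −(r̄ − z·σ) = −(0.1750 − 1.645 × 1.9498) = −(-3.0324) = 3.0324%

3.03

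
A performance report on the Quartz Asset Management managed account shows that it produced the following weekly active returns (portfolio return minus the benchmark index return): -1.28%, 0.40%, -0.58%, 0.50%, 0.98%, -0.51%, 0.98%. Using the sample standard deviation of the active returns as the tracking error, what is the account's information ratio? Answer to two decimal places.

0.08

r̄ = (-1.28 + 0.4 − 0.58 + 0.5 + 0.98 − 0.51 + 0.98) / 7 = 0.0700%
Sample σ = √[Σ(r − r̄)² / 6] = √[4.5314 / 6] = √0.7552 = 0.8690%
IR = r̄ / tracking error = 0.0700 / 0.8690 = 0.0806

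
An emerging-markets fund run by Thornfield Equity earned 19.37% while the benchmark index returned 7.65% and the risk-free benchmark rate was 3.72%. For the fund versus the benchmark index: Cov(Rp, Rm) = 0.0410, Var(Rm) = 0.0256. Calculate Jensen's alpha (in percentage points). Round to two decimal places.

9.36

β = Cov / Var = 0.0410 / 0.0256 = 1.6016
E[R] = Rf + β(Rm − Rf) = 3.72% + 1.6016 × (7.65% − 3.72%) = 10.0143%
α = Rp − E[R] = 19.37% − 10.0143% = 9.3557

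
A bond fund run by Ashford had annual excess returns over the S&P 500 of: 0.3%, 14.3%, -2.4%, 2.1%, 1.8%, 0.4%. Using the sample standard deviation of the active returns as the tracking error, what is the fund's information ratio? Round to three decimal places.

Mean return r̄ = 16.50 / 6 = 2.7500%
Σ(r − r̄)² = (0.3 − 2.7500)² + (14.3 − 2.7500)² + (-2.4 − 2.7500)² + … = 172.7750
sample σ = √(172.7750 / 5) = √34.5550 = 5.8784%
IR = r̄ / tracking error = 2.7500 / 5.8784 = 0.4678

0.468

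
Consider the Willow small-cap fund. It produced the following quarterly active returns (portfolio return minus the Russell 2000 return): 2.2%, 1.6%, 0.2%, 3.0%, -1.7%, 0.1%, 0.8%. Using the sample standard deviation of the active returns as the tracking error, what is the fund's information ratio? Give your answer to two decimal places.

Mean return r̄ = 6.20 / 7 = 0.8857%
Σ(r − r̄)² = 14.4886; sample σ = √(14.4886/6) = 1.5540%
IR = r̄ / tracking error = 0.8857 / 1.5540 = 0.5699

0.57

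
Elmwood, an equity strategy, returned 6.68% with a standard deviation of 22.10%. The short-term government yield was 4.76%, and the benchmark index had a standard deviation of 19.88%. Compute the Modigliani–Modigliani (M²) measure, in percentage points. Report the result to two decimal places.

Sharpe = (Rp − Rf) / σp = (6.68% − 4.76%) / 22.10% = 0.0869
M² = Rf + Sharpe × σm = 4.76% + 0.0869 × 19.88% = 6.4876%

6.49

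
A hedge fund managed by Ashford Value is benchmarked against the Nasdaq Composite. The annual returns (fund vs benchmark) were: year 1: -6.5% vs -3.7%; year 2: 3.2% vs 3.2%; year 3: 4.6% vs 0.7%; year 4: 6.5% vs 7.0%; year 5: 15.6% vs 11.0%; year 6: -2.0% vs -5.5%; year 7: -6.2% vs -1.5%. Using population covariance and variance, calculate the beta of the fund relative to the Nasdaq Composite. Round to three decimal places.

1.199

r̄p = 2.1714%,  r̄m = 1.6000%
Cov = Σ(rp − r̄p)(rm − r̄m) / 7 = 35.7986
Var(rm) = Σ(rm − r̄m)² / 7 = 29.8571
β = Cov / Var = 35.7986 / 29.8571 = 1.1990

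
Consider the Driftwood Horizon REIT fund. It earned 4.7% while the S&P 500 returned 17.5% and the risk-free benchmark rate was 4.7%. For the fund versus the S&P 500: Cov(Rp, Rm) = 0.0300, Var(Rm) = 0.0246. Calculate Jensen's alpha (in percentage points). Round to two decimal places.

β = Cov / Var = 0.0300 / 0.0246 = 1.2195
E[R] = Rf + β(Rm − Rf) = 4.7% + 1.2195 × (17.5% − 4.7%) = 20.3096%
α = Rp − E[R] = 4.7% − 20.3096% = -15.6096

-15.61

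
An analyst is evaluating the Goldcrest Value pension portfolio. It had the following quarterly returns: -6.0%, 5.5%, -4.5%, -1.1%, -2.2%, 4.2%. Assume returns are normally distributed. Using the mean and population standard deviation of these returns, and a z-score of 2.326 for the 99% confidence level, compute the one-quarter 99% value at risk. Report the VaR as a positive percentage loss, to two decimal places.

r̄ = (-6 + 5.5 − 4.5 − 1.1 − 2.2 + 4.2) / 6 = -4.10 / 6 = -0.6833%
Σ(r − r̄)² = (-6 − (-0.6833))² + (5.5 − (-0.6833))² + … = 107.3883
population σ = √(107.3883 / 6) = √17.8981 = 4.2306%
VaR = −(r̄ − z·σ) = −(-0.6833 − 2.326 × 4.2306) = −(-10.5237) = 10.5237%

10.52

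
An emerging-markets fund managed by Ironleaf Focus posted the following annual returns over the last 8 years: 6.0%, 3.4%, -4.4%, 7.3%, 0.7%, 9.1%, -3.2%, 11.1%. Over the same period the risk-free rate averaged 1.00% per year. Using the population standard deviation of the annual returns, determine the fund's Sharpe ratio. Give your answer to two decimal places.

0.52

Mean return r̄ = 30.00 / 8 = 3.7500%
Σ(r − r̄)² = (6 − 3.7500)² + (3.4 − 3.7500)² + … = 224.4600
population σ = √(224.4600 / 8) = √28.0575 = 5.2969%
Sharpe = (r̄ − rf) / σ = (3.7500 − 1) / 5.2969 = 2.7500 / 5.2969 = 0.5192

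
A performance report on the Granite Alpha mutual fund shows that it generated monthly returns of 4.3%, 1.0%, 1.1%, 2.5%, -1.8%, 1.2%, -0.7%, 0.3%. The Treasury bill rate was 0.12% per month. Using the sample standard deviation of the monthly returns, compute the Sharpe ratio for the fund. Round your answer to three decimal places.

μ = (4.3 + 1 + 1.1 + 2.5 − 1.8 + 1.2 − 0.7 + 0.3) / 8 = 0.9875%
Σ(r − μ)² = (4.3 − 0.9875)² + (1 − 0.9875)² + (1.1 − 0.9875)² + … = 24.4088
σ = √[24.4088 / 7] = 1.8673%
Sharpe = (μ − rf) / σ = (0.9875 − 0.12) / 1.8673 = 0.8675 / 1.8673 = 0.4646

0.465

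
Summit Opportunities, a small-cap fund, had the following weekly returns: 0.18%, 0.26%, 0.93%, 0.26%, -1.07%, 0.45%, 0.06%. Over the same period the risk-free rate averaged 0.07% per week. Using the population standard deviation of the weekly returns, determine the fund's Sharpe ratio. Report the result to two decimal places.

0.15

r̄ = (0.18 + 0.26 + 0.93 + 0.26 − 1.07 + 0.45 + 0.06) / 7 = 1.070 / 7 = 0.1529%
Σ(r − r̄)² = 2.2199; population σ = √(2.2199/7) = 0.5631%
Sharpe = (r̄ − rf) / σ = (0.1529 − 0.07) / 0.5631 = 0.0829 / 0.5631 = 0.1472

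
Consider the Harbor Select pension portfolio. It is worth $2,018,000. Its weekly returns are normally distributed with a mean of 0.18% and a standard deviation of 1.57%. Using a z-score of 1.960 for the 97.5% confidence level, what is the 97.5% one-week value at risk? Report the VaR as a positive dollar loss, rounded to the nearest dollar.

$58,465

Return at the 97.5% tail: μ − z·σ = 0.18% − 1.960 × 1.57% = 0.18 − 3.0772 = -2.8972%
VaR = −(-2.8972%) × $2,018,000 = 2.8972% × $2,018,000 = $58,465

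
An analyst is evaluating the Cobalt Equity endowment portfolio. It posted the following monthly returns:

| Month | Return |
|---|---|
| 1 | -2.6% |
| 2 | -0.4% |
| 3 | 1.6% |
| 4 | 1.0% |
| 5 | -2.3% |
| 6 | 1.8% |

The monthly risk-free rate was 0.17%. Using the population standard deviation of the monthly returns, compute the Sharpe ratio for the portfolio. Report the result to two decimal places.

-0.18

Mean return r̄ = -0.90 / 6 = -0.1500%
Σ(r − r̄)² = 18.8750; population σ = √(18.8750/6) = 1.7736%
Sharpe = (r̄ − rf) / σ = (-0.1500 − 0.17) / 1.7736 = -0.3200 / 1.7736 = -0.1804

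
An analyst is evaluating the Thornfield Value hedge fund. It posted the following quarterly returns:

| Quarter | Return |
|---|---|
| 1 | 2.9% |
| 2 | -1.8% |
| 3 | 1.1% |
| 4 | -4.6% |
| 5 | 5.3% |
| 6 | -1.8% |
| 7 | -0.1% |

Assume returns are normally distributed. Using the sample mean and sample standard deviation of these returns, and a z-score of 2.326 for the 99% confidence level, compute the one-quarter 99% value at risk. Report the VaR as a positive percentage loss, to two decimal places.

r̄ = (2.9 − 1.8 + 1.1 − 4.6 + 5.3 − 1.8 − 0.1) / 7 = 0.1429%
Σ(r − r̄)² = (2.9 − 0.1429)² + (-1.8 − 0.1429)² + … = 65.2171
σ = √[65.2171 / 6] = 3.2969%
VaR = −(r̄ − z·σ) = −(0.1429 − 2.326 × 3.2969) = −(-7.5257) = 7.5257%

7.53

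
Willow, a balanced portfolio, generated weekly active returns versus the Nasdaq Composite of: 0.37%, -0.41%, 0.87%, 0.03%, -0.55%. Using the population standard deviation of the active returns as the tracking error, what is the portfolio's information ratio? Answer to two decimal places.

0.12

Mean return μ = 0.310 / 5 = 0.0620%
Population σ = √[Σ(r − μ)² / 5] = √[1.3461 / 5] = √0.2692 = 0.5188%
IR = μ / tracking error = 0.0620 / 0.5188 = 0.1195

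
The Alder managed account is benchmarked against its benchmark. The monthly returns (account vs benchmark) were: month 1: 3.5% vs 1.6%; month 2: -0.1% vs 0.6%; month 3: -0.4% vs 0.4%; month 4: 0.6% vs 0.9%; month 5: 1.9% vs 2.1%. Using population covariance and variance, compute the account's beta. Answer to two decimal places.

1.85

r̄p = 1.1000%,  r̄m = 1.1200%
Cov = Σ(rp − r̄p)(rm − r̄m) / 5 = 0.7500
Var(rm) = Σ(rm − r̄m)² / 5 = 0.4056
β = Cov / Var = 0.7500 / 0.4056 = 1.8491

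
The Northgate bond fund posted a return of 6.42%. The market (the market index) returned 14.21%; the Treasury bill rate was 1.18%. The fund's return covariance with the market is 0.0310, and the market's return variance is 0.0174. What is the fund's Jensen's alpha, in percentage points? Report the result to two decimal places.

β = Cov / Var = 0.0310 / 0.0174 = 1.7816
E[R] = Rf + β(Rm − Rf) = 1.18% + 1.7816 × (14.21% − 1.18%) = 24.3942%
α = Rp − E[R] = 6.42% − 24.3942% = -17.9742

-17.97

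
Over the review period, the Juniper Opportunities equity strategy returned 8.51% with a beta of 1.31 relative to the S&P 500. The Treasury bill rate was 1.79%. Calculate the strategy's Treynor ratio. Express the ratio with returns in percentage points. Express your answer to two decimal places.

5.13

Treynor = (Rp − Rf) / β = (8.51% − 1.79%) / 1.31 = 6.72 / 1.31 = 5.1298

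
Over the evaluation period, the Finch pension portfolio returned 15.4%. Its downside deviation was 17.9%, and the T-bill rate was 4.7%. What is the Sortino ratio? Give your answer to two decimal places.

Sortino = (Rp − Rf) / σd = (15.4% − 4.7%) / 17.9% = 10.70% / 17.9% = 0.5978

0.60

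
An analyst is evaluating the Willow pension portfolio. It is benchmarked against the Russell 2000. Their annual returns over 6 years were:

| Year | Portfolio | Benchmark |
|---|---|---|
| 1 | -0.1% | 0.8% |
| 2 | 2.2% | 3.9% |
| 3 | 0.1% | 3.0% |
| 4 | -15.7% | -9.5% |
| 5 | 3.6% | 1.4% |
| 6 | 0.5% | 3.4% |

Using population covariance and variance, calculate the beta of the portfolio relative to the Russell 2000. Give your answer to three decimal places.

1.333

r̄p = -1.5667%,  r̄m = 0.5000%
Cov = Σ(rp − r̄p)(rm − r̄m) / 6 = 28.2317
Var(rm) = Σ(rm − r̄m)² / 6 = 21.1867
β = Cov / Var = 28.2317 / 21.1867 = 1.3325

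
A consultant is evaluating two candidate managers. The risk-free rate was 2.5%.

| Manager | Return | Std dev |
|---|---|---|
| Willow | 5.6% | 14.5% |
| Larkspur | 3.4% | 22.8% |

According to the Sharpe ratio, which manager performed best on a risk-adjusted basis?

Willow: Sharpe ratio = (5.6% − 2.5%) / 14.5% = 0.214
Larkspur: Sharpe ratio = (3.4% − 2.5%) / 22.8% = 0.039
Highest: Willow (0.214).

Willow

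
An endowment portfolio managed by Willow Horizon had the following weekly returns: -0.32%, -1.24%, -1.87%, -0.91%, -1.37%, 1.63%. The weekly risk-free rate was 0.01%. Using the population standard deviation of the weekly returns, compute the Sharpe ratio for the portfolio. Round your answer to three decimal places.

Mean return r̄ = -4.080 / 6 = -0.6800%
Σ(r − r̄)² = (-0.32 − (-0.6800))² + (-1.24 − (-0.6800))² + (-1.87 − (-0.6800))² + … = 7.7244
σ = √[7.7244 / 6] = 1.1346%
Sharpe = (r̄ − rf) / σ = (-0.6800 − 0.01) / 1.1346 = -0.6900 / 1.1346 = -0.6081

-0.608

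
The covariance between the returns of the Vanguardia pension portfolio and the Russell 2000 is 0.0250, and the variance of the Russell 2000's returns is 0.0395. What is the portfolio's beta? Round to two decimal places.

0.63

β = Cov(Rp, Rm) / Var(Rm) = 0.0250 / 0.0395 = 0.6329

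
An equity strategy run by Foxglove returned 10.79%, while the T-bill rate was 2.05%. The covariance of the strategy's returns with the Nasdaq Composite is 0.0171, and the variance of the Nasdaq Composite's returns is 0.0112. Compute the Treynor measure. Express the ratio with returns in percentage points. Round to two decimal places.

5.72

β = Cov / Var = 0.0171 / 0.0112 = 1.5268
Treynor = (Rp − Rf) / β = (10.79% − 2.05%) / 1.5268 = 8.74 / 1.5268 = 5.7244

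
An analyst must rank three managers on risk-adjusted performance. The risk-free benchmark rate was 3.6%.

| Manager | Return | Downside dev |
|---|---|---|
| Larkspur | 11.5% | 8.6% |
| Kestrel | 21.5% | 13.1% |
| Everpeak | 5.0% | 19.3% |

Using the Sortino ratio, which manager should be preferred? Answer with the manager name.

Kestrel

Larkspur: Sortino ratio = (11.5% − 3.6%) / 8.6% = 0.919
Kestrel: Sortino ratio = (21.5% − 3.6%) / 13.1% = 1.366
Everpeak: Sortino ratio = (5.0% − 3.6%) / 19.3% = 0.073
Highest: Kestrel (1.366).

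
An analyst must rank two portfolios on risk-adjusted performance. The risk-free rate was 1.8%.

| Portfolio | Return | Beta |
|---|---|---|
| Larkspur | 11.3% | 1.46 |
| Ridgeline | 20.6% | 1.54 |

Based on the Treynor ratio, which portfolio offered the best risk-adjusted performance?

Larkspur: Treynor = (11.3% − 1.8%) / 1.46 = 6.507
Ridgeline: Treynor = (20.6% − 1.8%) / 1.54 = 12.208
Highest: Ridgeline (12.208).

Ridgeline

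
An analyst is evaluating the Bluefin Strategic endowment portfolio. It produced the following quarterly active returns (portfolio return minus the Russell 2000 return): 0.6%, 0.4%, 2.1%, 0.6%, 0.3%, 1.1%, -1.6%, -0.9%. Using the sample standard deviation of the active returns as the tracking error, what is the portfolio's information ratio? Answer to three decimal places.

0.285

r̄ = (0.6 + 0.4 + 2.1 + 0.6 + 0.3 + 1.1 − 1.6 − 0.9) / 8 = 2.60 / 8 = 0.3250%
Sample σ = √[Σ(r − r̄)² / 7] = √[9.1150 / 7] = √1.3021 = 1.1411%
IR = r̄ / tracking error = 0.3250 / 1.1411 = 0.2848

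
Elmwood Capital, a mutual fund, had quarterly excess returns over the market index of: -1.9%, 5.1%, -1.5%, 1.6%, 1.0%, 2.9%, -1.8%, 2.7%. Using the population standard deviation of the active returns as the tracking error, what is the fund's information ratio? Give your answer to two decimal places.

0.42

Mean return r̄ = 8.10 / 8 = 1.0125%
Population σ = √[Σ(r − r̄)² / 8] = √[46.1688 / 8] = √5.7711 = 2.4023%
IR = r̄ / tracking error = 1.0125 / 2.4023 = 0.4215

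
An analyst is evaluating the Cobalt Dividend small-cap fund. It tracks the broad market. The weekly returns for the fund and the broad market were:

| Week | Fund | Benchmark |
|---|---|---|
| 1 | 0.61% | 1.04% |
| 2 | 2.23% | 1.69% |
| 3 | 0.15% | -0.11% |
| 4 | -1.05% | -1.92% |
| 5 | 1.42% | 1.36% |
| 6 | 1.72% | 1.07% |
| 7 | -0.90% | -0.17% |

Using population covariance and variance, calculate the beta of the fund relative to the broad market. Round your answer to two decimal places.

r̄p = 0.5971%,  r̄m = 0.4229%
Cov = Σ(rp − r̄p)(rm − r̄m) / 7 = 1.2228
Var(rm) = Σ(rm − r̄m)² / 7 = 1.3440
β = Cov / Var = 1.2228 / 1.3440 = 0.9098

0.91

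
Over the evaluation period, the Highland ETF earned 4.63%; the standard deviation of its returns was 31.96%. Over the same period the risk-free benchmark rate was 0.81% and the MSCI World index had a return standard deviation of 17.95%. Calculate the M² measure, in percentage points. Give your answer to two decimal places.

Sharpe = (Rp − Rf) / σp = (4.63% − 0.81%) / 31.96% = 0.1195
M² = Rf + Sharpe × σm = 0.81% + 0.1195 × 17.95% = 2.9550%

2.96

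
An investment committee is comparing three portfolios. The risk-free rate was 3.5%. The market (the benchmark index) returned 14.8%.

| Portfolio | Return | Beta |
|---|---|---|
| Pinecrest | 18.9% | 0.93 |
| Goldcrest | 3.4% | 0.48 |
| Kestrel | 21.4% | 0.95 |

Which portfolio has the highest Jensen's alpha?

Pinecrest: α = 18.9% − [3.5% + 0.93 × (14.8% − 3.5%)] = 4.891
Goldcrest: α = 3.4% − [3.5% + 0.48 × (14.8% − 3.5%)] = -5.524
Kestrel: α = 21.4% − [3.5% + 0.95 × (14.8% − 3.5%)] = 7.165
Highest: Kestrel (7.165).

Kestrel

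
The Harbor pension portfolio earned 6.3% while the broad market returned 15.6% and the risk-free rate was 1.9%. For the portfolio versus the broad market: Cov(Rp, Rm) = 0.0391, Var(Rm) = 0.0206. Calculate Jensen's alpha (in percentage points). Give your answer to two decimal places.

β = Cov / Var = 0.0391 / 0.0206 = 1.8981
E[R] = Rf + β(Rm − Rf) = 1.9% + 1.8981 × (15.6% − 1.9%) = 27.9040%
α = Rp − E[R] = 6.3% − 27.9040% = -21.6040

-21.60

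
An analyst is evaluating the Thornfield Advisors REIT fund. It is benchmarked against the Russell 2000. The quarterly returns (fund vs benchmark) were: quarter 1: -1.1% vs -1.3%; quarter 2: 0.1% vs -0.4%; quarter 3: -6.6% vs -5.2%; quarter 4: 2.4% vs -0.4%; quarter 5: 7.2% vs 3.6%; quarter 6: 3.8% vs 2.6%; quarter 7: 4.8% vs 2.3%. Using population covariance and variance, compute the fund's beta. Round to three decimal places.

r̄p = 1.5143%,  r̄m = 0.1714%
Cov = Σ(rp − r̄p)(rm − r̄m) / 7 = 11.3961
Var(rm) = Σ(rm − r̄m)² / 7 = 7.6935
β = Cov / Var = 11.3961 / 7.6935 = 1.4813

1.481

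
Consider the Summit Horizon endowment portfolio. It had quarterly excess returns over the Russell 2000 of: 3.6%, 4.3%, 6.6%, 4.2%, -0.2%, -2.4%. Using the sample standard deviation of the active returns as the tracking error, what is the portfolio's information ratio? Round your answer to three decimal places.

0.807

μ = (3.6 + 4.3 + 6.6 + 4.2 − 0.2 − 2.4) / 6 = 16.10 / 6 = 2.6833%
Σ(r − μ)² = (3.6 − 2.6833)² + (4.3 − 2.6833)² + (6.6 − 2.6833)² + … = 55.2483
sample σ = √(55.2483 / 5) = √11.0497 = 3.3241%
IR = μ / tracking error = 2.6833 / 3.3241 = 0.8072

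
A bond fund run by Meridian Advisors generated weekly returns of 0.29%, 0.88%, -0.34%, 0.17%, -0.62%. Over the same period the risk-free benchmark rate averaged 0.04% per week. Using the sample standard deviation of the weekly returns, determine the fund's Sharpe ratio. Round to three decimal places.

Mean return μ = 0.380 / 5 = 0.0760%
Σ(r − μ)² = 1.3585; sample σ = √(1.3585/4) = 0.5828%
Sharpe = (μ − rf) / σ = (0.0760 − 0.04) / 0.5828 = 0.0360 / 0.5828 = 0.0618

0.062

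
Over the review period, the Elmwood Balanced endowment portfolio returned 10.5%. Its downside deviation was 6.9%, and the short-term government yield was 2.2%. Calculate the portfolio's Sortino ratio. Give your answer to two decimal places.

1.20

Sortino = (Rp − Rf) / σd = (10.5% − 2.2%) / 6.9% = 8.30% / 6.9% = 1.2029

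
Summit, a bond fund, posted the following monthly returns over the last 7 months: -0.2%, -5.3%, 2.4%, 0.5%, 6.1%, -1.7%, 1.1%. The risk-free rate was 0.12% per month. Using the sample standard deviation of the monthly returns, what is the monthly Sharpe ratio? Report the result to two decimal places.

0.08

r̄ = (-0.2 − 5.3 + 2.4 + 0.5 + 6.1 − 1.7 + 1.1) / 7 = 2.90 / 7 = 0.4143%
Sample σ = √[Σ(r − r̄)² / 6] = √[74.2486 / 6] = √12.3748 = 3.5178%
Sharpe = (r̄ − rf) / σ = (0.4143 − 0.12) / 3.5178 = 0.2943 / 3.5178 = 0.0837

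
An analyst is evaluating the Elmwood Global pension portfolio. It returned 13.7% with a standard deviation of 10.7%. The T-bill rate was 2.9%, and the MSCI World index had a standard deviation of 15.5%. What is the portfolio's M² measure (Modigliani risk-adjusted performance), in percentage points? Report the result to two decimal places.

18.54

Sharpe = (Rp − Rf) / σp = (13.7% − 2.9%) / 10.7% = 1.0093
M² = Rf + Sharpe × σm = 2.9% + 1.0093 × 15.5% = 18.5442%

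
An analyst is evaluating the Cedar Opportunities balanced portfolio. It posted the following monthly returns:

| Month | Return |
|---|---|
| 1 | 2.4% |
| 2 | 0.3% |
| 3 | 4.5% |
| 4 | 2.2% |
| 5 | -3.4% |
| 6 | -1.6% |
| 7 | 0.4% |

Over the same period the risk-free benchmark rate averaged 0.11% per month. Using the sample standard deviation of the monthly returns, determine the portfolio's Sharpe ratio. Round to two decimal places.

μ = (2.4 + 0.3 + 4.5 + 2.2 − 3.4 − 1.6 + 0.4) / 7 = 4.80 / 7 = 0.6857%
Sample std dev = √[41.9286 / 6] = 2.6435%
Sharpe = (μ − rf) / σ = (0.6857 − 0.11) / 2.6435 = 0.5757 / 2.6435 = 0.2178

0.22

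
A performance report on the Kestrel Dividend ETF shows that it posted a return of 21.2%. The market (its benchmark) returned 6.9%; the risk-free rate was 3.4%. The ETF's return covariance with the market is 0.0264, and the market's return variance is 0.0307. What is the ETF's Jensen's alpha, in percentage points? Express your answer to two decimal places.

β = Cov / Var = 0.0264 / 0.0307 = 0.8599
E[R] = Rf + β(Rm − Rf) = 3.4% + 0.8599 × (6.9% − 3.4%) = 6.4097%
α = Rp − E[R] = 21.2% − 6.4097% = 14.7903

14.79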